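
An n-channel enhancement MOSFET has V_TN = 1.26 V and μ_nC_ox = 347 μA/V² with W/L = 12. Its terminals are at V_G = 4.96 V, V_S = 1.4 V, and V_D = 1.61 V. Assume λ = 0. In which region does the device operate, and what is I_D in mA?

V_GS = V_G − V_S = 4.96 − 1.4 = 3.56 V; V_DS = V_D − V_S = 1.61 − 1.4 = 0.21 V.
k_n = μ_nC_ox · (W/L) = 4.164 mA/V².
V_ov = V_GS − V_TN = 3.56 − 1.26 = 2.3 V.
Since V_DS = 0.21 V < V_ov = 2.3 V, the device is in the triode region.
I_D = k_n [V_ov · V_DS − ½ V_DS²] = 4.164 × [2.3 × 0.21 − 0.5 × 0.21²] = 1.92 mA.

Triode; I_D = 1.92 mA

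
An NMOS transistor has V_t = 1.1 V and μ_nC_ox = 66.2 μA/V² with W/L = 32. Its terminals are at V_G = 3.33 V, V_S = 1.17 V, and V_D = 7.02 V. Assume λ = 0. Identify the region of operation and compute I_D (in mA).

Saturation; I_D = 1.19 mA

V_GS = V_G − V_S = 3.33 − 1.17 = 2.16 V; V_DS = V_D − V_S = 7.02 − 1.17 = 5.85 V.
k_n = μ_nC_ox · (W/L) = 2.118 mA/V².
V_ov = V_GS − V_t = 2.16 − 1.1 = 1.06 V.
Since V_DS = 5.85 V ≥ V_ov = 1.06 V, the device is in saturation.
I_D = ½ k_n V_ov² = 0.5 × 2.118 × 1.06² = 1.19 mA.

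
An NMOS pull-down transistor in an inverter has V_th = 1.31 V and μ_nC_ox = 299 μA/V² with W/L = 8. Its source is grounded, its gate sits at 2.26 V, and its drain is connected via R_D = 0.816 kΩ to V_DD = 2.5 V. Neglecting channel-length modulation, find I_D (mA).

I_D = 1.08 mA

V_GS = V_G = 2.26 V, so V_ov = 2.26 − 1.31 = 0.95 V.
k_n = μ_nC_ox · (W/L) = 2.392 mA/V².
Assume saturation: I_D = ½ k_n V_ov² = 0.5 × 2.392 × 0.95² = 1.08 mA, giving V_DS = V_DD − I_D R_D = 2.5 − 1.08 × 0.816 = 1.62 V.
V_DS = 1.62 V ≥ V_ov = 0.95 V, confirming saturation.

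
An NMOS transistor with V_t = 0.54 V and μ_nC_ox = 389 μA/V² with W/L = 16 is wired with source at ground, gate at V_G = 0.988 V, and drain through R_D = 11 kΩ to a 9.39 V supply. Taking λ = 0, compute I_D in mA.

I_D = 0.625 mA

V_GS = V_G = 0.988 V, so V_ov = 0.988 − 0.54 = 0.448 V.
k_n = μ_nC_ox · (W/L) = 6.224 mA/V².
Assume saturation: I_D = ½ k_n V_ov² = 0.5 × 6.224 × 0.448² = 0.625 mA, giving V_DS = V_DD − I_D R_D = 9.39 − 0.625 × 11 = 2.52 V.
V_DS = 2.52 V ≥ V_ov = 0.448 V, confirming saturation.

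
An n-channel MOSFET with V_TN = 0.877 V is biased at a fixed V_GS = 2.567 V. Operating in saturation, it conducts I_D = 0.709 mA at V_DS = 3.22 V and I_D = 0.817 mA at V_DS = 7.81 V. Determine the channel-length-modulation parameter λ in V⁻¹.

λ = 0.0372 V⁻¹

With V_GS fixed, I_D ∝ (1 + λ V_DS) in saturation, so I_D2/I_D1 = (1 + λ V_DS2)/(1 + λ V_DS1).
0.817/0.709 = 1.152 = (1 + 7.81 λ)/(1 + 3.22 λ).
Solving: λ (I_D1 V_DS2 − I_D2 V_DS1) = I_D2 − I_D1, so λ = (0.817 − 0.709) / (0.709 × 7.81 − 0.817 × 3.22) = 0.108 / 2.91 = 0.0372 V⁻¹.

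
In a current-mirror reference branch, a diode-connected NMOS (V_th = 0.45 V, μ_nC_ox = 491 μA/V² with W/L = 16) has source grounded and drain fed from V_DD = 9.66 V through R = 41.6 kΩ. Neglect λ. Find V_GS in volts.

V_GS = 0.684 V

With gate tied to drain, V_GS = V_DS ≥ V_GS − V_th, so the device is in saturation.
k_n = μ_nC_ox · (W/L) = 7.856 mA/V².
KCL at the drain: ½ k_n (V_GS − V_th)² = (V_DD − V_GS)/R.
Let x = V_GS − 0.45. Then 163 x² + x − 9.21 = 0, giving x = 0.234 V (positive root), so V_GS = 0.684 V.
I_D = (V_DD − V_GS)/R = (9.66 − 0.684) / 41.6 = 0.216 mA.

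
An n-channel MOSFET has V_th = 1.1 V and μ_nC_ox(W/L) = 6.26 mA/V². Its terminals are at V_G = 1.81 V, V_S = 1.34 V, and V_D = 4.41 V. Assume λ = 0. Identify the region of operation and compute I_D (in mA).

V_GS = V_G − V_S = 1.81 − 1.34 = 0.47 V; V_DS = V_D − V_S = 4.41 − 1.34 = 3.07 V.
V_GS = 0.47 V < V_th = 1.1 V, so the transistor is in cutoff.

Cutoff; I_D = 0 mA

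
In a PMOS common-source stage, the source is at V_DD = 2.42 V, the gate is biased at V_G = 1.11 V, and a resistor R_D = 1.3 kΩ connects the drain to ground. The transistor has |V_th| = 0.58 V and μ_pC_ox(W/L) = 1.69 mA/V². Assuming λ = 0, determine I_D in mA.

I_D = 0.450 mA

V_SG = V_DD − V_G = 2.42 − 1.11 = 1.31 V, so V_ov = 1.31 − 0.58 = 0.73 V.
Assume saturation: I_D = ½ k_p V_ov² = 0.5 × 1.69 × 0.73² = 0.45 mA, giving V_SD = V_DD − I_D R_D = 2.42 − 0.45 × 1.3 = 1.83 V.
V_SD = 1.83 V ≥ V_ov = 0.73 V, confirming saturation.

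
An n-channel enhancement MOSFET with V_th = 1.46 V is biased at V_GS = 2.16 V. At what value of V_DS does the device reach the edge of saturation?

The boundary between triode and saturation is V_DS = V_GS − V_th = V_ov.
V_ov = 2.16 − 1.46 = 0.7 V.

V_DS,sat = 0.700 V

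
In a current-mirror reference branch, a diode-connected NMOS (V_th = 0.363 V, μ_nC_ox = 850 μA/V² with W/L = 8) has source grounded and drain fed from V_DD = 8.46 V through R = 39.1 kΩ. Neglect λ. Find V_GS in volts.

V_GS = 0.606 V

With gate tied to drain, V_GS = V_DS ≥ V_GS − V_th, so the device is in saturation.
k_n = μ_nC_ox · (W/L) = 6.8 mA/V².
KCL at the drain: ½ k_n (V_GS − V_th)² = (V_DD − V_GS)/R.
Let x = V_GS − 0.363. Then 133 x² + x − 8.097 = 0, giving x = 0.243 V (positive root), so V_GS = 0.606 V.
I_D = (V_DD − V_GS)/R = (8.46 − 0.606) / 39.1 = 0.201 mA.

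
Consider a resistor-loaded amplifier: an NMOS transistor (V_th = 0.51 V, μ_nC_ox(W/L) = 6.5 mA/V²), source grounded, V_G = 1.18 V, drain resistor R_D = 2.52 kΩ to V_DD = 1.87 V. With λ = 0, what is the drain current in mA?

V_GS = V_G = 1.18 V, so V_ov = 1.18 − 0.51 = 0.67 V.
Assume saturation: I_D = ½ k_n V_ov² = 0.5 × 6.5 × 0.67² = 1.46 mA, giving V_DS = V_DD − I_D R_D = 1.87 − 1.46 × 2.52 = -1.81 V.
But -1.81 V < V_ov = 0.67 V, so the device is actually in triode.
In triode I_D = k_n[V_ov V_DS − ½ V_DS²] and I_D = (V_DD − V_DS)/R_D. Equating: 8.19 V_DS² − 11.97 V_DS + 1.87 = 0, giving V_DS = 0.178 V (the root below V_ov).
I_D = (1.87 − 0.178) / 2.52 = 0.672 mA.

I_D = 0.672 mA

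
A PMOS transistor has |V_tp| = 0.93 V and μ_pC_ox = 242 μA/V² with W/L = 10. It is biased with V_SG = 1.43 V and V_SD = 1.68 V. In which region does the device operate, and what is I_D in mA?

Saturation; I_D = 0.302 mA

k_p = μ_pC_ox · (W/L) = 2.42 mA/V².
V_ov = V_SG − |V_tp| = 1.43 − 0.93 = 0.5 V.
Since V_SD = 1.68 V ≥ V_ov = 0.5 V, the device is in saturation.
I_D = ½ k_p V_ov² = 0.5 × 2.42 × 0.5² = 0.302 mA.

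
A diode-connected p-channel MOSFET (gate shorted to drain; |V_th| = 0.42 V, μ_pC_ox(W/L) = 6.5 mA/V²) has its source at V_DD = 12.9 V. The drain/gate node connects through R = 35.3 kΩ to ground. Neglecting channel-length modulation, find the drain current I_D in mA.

I_D = 0.344 mA

With gate tied to drain, V_SG = V_SD ≥ V_SG − |V_th|, so the device is in saturation.
KCL at the drain: ½ k_p (V_SG − |V_th|)² = (V_DD − V_SG)/R.
Let x = V_SG − 0.42. Then 115 x² + x − 12.48 = 0, giving x = 0.325 V (positive root), so V_SG = 0.745 V.
I_D = (V_DD − V_SG)/R = (12.9 − 0.745) / 35.3 = 0.344 mA.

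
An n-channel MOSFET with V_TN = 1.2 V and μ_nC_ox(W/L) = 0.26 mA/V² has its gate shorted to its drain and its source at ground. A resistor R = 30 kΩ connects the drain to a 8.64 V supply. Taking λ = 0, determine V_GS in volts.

With gate tied to drain, V_GS = V_DS ≥ V_GS − V_TN, so the device is in saturation.
KCL at the drain: ½ k_n (V_GS − V_TN)² = (V_DD − V_GS)/R.
Let x = V_GS − 1.2. Then 3.9 x² + x − 7.44 = 0, giving x = 1.26 V (positive root), so V_GS = 2.46 V.
I_D = (V_DD − V_GS)/R = (8.64 − 2.46) / 30 = 0.206 mA.

V_GS = 2.46 V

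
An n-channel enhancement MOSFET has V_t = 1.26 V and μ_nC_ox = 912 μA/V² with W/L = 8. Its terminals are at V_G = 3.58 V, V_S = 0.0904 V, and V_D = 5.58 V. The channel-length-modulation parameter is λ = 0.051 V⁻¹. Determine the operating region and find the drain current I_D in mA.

Saturation; I_D = 23.2 mA

V_GS = V_G − V_S = 3.58 − 0.0904 = 3.49 V; V_DS = V_D − V_S = 5.58 − 0.0904 = 5.49 V.
k_n = μ_nC_ox · (W/L) = 7.296 mA/V².
V_ov = V_GS − V_t = 3.49 − 1.26 = 2.23 V.
Since V_DS = 5.49 V ≥ V_ov = 2.23 V, the device is in saturation.
I_D = ½ k_n V_ov² (1 + λ V_DS) = 0.5 × 7.296 × 2.23² × (1 + 0.051 × 5.49) = 23.2 mA.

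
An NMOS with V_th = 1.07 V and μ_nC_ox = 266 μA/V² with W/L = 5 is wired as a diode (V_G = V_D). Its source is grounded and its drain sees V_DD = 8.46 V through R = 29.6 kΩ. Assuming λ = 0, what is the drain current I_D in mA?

With gate tied to drain, V_GS = V_DS ≥ V_GS − V_th, so the device is in saturation.
k_n = μ_nC_ox · (W/L) = 1.33 mA/V².
KCL at the drain: ½ k_n (V_GS − V_th)² = (V_DD − V_GS)/R.
Let x = V_GS − 1.07. Then 19.7 x² + x − 7.39 = 0, giving x = 0.588 V (positive root), so V_GS = 1.66 V.
I_D = (V_DD − V_GS)/R = (8.46 − 1.66) / 29.6 = 0.23 mA.

I_D = 0.230 mA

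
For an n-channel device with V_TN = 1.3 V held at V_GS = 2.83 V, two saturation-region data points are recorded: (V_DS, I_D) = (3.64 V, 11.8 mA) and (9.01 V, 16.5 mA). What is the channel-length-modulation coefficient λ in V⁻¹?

λ = 0.102 V⁻¹

With V_GS fixed, I_D ∝ (1 + λ V_DS) in saturation, so I_D2/I_D1 = (1 + λ V_DS2)/(1 + λ V_DS1).
16.5/11.8 = 1.398 = (1 + 9.01 λ)/(1 + 3.64 λ).
Solving: λ (I_D1 V_DS2 − I_D2 V_DS1) = I_D2 − I_D1, so λ = (16.5 − 11.8) / (11.8 × 9.01 − 16.5 × 3.64) = 4.7 / 46.3 = 0.102 V⁻¹.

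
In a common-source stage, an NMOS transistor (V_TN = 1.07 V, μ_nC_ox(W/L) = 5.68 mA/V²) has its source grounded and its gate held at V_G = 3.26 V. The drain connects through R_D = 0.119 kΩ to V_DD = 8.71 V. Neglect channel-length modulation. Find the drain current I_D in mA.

I_D = 13.6 mA

V_GS = V_G = 3.26 V, so V_ov = 3.26 − 1.07 = 2.19 V.
Assume saturation: I_D = ½ k_n V_ov² = 0.5 × 5.68 × 2.19² = 13.6 mA, giving V_DS = V_DD − I_D R_D = 8.71 − 13.6 × 0.119 = 7.09 V.
V_DS = 7.09 V ≥ V_ov = 2.19 V, confirming saturation.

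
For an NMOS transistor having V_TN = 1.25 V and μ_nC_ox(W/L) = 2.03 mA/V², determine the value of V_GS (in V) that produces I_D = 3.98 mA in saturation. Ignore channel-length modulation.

In saturation I_D = ½ k_n (V_GS − V_TN)², so V_GS − V_TN = √(2 I_D / k_n) = √(2 × 3.98 / 2.03) = 1.98 V.
V_GS = 1.25 + 1.98 = 3.23 V.

V_GS = 3.23 V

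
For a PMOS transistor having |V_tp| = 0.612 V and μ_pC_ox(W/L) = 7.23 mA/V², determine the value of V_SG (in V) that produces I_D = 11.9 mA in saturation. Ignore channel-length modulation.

In saturation I_D = ½ k_p (V_SG − |V_tp|)², so V_SG − |V_tp| = √(2 I_D / k_p) = √(2 × 11.9 / 7.23) = 1.81 V.
V_SG = 0.612 + 1.81 = 2.43 V.

V_SG = 2.43 V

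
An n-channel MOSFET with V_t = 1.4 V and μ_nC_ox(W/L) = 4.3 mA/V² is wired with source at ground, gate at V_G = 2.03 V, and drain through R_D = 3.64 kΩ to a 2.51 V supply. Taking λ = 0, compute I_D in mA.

V_GS = V_G = 2.03 V, so V_ov = 2.03 − 1.4 = 0.63 V.
Assume saturation: I_D = ½ k_n V_ov² = 0.5 × 4.3 × 0.63² = 0.853 mA, giving V_DS = V_DD − I_D R_D = 2.51 − 0.853 × 3.64 = -0.596 V.
But -0.596 V < V_ov = 0.63 V, so the device is actually in triode.
In triode I_D = k_n[V_ov V_DS − ½ V_DS²] and I_D = (V_DD − V_DS)/R_D. Equating: 7.83 V_DS² − 10.86 V_DS + 2.51 = 0, giving V_DS = 0.293 V (the root below V_ov).
I_D = (2.51 − 0.293) / 3.64 = 0.609 mA.

I_D = 0.609 mA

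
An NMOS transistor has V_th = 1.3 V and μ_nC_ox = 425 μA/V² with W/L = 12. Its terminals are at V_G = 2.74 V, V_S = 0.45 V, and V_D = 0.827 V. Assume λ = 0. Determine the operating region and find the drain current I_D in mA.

V_GS = V_G − V_S = 2.74 − 0.45 = 2.29 V; V_DS = V_D − V_S = 0.827 − 0.45 = 0.377 V.
k_n = μ_nC_ox · (W/L) = 5.1 mA/V².
V_ov = V_GS − V_th = 2.29 − 1.3 = 0.99 V.
Since V_DS = 0.377 V < V_ov = 0.99 V, the device is in the triode region.
I_D = k_n [V_ov · V_DS − ½ V_DS²] = 5.1 × [0.99 × 0.377 − 0.5 × 0.377²] = 1.54 mA.

Triode; I_D = 1.54 mA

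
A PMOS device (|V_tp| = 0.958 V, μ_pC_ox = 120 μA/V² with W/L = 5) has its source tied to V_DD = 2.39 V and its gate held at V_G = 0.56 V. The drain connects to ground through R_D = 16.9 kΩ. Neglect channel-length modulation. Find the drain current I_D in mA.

I_D = 0.125 mA

V_SG = V_DD − V_G = 2.39 − 0.56 = 1.83 V, so V_ov = 1.83 − 0.958 = 0.872 V.
k_p = μ_pC_ox · (W/L) = 0.6 mA/V².
Assume saturation: I_D = ½ k_p V_ov² = 0.5 × 0.6 × 0.872² = 0.228 mA, giving V_SD = V_DD − I_D R_D = 2.39 − 0.228 × 16.9 = -1.47 V.
But -1.47 V < V_ov = 0.872 V, so the device is actually in triode.
In triode I_D = k_p[V_ov V_SD − ½ V_SD²] and I_D = (V_DD − V_SD)/R_D. Equating: 5.07 V_SD² − 9.842 V_SD + 2.39 = 0, giving V_SD = 0.285 V (the root below V_ov).
I_D = (2.39 − 0.285) / 16.9 = 0.125 mA.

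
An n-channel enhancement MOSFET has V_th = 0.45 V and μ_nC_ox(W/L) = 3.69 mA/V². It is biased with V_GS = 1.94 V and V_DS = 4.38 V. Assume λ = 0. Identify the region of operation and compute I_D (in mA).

V_ov = V_GS − V_th = 1.94 − 0.45 = 1.49 V.
Since V_DS = 4.38 V ≥ V_ov = 1.49 V, the device is in saturation.
I_D = ½ k_n V_ov² = 0.5 × 3.69 × 1.49² = 4.1 mA.

Saturation; I_D = 4.10 mA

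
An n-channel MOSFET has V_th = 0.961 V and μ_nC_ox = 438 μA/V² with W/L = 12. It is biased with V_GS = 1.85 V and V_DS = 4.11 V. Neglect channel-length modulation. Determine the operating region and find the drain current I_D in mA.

k_n = μ_nC_ox · (W/L) = 5.256 mA/V².
V_ov = V_GS − V_th = 1.85 − 0.961 = 0.889 V.
Since V_DS = 4.11 V ≥ V_ov = 0.889 V, the device is in saturation.
I_D = ½ k_n V_ov² = 0.5 × 5.256 × 0.889² = 2.08 mA.

Saturation; I_D = 2.08 mA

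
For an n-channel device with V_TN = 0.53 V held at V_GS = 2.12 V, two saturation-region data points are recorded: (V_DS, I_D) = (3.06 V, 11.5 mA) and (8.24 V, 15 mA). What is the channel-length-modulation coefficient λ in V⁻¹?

With V_GS fixed, I_D ∝ (1 + λ V_DS) in saturation, so I_D2/I_D1 = (1 + λ V_DS2)/(1 + λ V_DS1).
15/11.5 = 1.304 = (1 + 8.24 λ)/(1 + 3.06 λ).
Solving: λ (I_D1 V_DS2 − I_D2 V_DS1) = I_D2 − I_D1, so λ = (15 − 11.5) / (11.5 × 8.24 − 15 × 3.06) = 3.5 / 48.9 = 0.0716 V⁻¹.

λ = 0.0716 V⁻¹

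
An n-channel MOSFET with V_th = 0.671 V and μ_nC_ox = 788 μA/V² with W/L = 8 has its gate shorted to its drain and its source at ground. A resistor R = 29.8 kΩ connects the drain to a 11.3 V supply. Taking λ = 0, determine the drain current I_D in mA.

With gate tied to drain, V_GS = V_DS ≥ V_GS − V_th, so the device is in saturation.
k_n = μ_nC_ox · (W/L) = 6.304 mA/V².
KCL at the drain: ½ k_n (V_GS − V_th)² = (V_DD − V_GS)/R.
Let x = V_GS − 0.671. Then 93.9 x² + x − 10.63 = 0, giving x = 0.331 V (positive root), so V_GS = 1 V.
I_D = (V_DD − V_GS)/R = (11.3 − 1) / 29.8 = 0.346 mA.

I_D = 0.346 mA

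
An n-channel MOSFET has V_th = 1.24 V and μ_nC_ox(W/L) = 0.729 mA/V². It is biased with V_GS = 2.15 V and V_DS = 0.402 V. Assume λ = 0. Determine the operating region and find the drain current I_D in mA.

Triode; I_D = 0.208 mA

V_ov = V_GS − V_th = 2.15 − 1.24 = 0.91 V.
Since V_DS = 0.402 V < V_ov = 0.91 V, the device is in the triode region.
I_D = k_n [V_ov · V_DS − ½ V_DS²] = 0.729 × [0.91 × 0.402 − 0.5 × 0.402²] = 0.208 mA.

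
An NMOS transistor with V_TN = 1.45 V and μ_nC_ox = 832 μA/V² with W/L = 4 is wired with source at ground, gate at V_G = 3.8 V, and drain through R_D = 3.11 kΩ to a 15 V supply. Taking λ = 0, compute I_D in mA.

V_GS = V_G = 3.8 V, so V_ov = 3.8 − 1.45 = 2.35 V.
k_n = μ_nC_ox · (W/L) = 3.328 mA/V².
Assume saturation: I_D = ½ k_n V_ov² = 0.5 × 3.328 × 2.35² = 9.19 mA, giving V_DS = V_DD − I_D R_D = 15 − 9.19 × 3.11 = -13.6 V.
But -13.6 V < V_ov = 2.35 V, so the device is actually in triode.
In triode I_D = k_n[V_ov V_DS − ½ V_DS²] and I_D = (V_DD − V_DS)/R_D. Equating: 5.18 V_DS² − 25.32 V_DS + 15 = 0, giving V_DS = 0.69 V (the root below V_ov).
I_D = (15 − 0.69) / 3.11 = 4.6 mA.

I_D = 4.60 mA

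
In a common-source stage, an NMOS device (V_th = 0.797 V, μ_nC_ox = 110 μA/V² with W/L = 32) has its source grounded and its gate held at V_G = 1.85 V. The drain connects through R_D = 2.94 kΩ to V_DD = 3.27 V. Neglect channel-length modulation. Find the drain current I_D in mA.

I_D = 1.00 mA

V_GS = V_G = 1.85 V, so V_ov = 1.85 − 0.797 = 1.05 V.
k_n = μ_nC_ox · (W/L) = 3.52 mA/V².
Assume saturation: I_D = ½ k_n V_ov² = 0.5 × 3.52 × 1.05² = 1.95 mA, giving V_DS = V_DD − I_D R_D = 3.27 − 1.95 × 2.94 = -2.47 V.
But -2.47 V < V_ov = 1.05 V, so the device is actually in triode.
In triode I_D = k_n[V_ov V_DS − ½ V_DS²] and I_D = (V_DD − V_DS)/R_D. Equating: 5.17 V_DS² − 11.9 V_DS + 3.27 = 0, giving V_DS = 0.319 V (the root below V_ov).
I_D = (3.27 − 0.319) / 2.94 = 1 mA.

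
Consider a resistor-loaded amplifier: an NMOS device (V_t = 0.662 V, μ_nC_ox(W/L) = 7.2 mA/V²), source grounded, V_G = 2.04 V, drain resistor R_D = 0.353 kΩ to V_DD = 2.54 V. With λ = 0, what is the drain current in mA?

V_GS = V_G = 2.04 V, so V_ov = 2.04 − 0.662 = 1.38 V.
Assume saturation: I_D = ½ k_n V_ov² = 0.5 × 7.2 × 1.38² = 6.84 mA, giving V_DS = V_DD − I_D R_D = 2.54 − 6.84 × 0.353 = 0.127 V.
But 0.127 V < V_ov = 1.38 V, so the device is actually in triode.
In triode I_D = k_n[V_ov V_DS − ½ V_DS²] and I_D = (V_DD − V_DS)/R_D. Equating: 1.27 V_DS² − 4.502 V_DS + 2.54 = 0, giving V_DS = 0.704 V (the root below V_ov).
I_D = (2.54 − 0.704) / 0.353 = 5.2 mA.

I_D = 5.20 mA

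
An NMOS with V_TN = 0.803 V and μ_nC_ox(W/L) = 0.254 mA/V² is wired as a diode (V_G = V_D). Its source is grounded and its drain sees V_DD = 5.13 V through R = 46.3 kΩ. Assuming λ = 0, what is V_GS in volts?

With gate tied to drain, V_GS = V_DS ≥ V_GS − V_TN, so the device is in saturation.
KCL at the drain: ½ k_n (V_GS − V_TN)² = (V_DD − V_GS)/R.
Let x = V_GS − 0.803. Then 5.88 x² + x − 4.327 = 0, giving x = 0.777 V (positive root), so V_GS = 1.58 V.
I_D = (V_DD − V_GS)/R = (5.13 − 1.58) / 46.3 = 0.0767 mA.

V_GS = 1.58 V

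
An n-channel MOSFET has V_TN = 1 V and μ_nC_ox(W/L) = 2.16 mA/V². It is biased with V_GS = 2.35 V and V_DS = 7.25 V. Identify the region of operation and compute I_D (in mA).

V_ov = V_GS − V_TN = 2.35 − 1 = 1.35 V.
Since V_DS = 7.25 V ≥ V_ov = 1.35 V, the device is in saturation.
I_D = ½ k_n V_ov² = 0.5 × 2.16 × 1.35² = 1.97 mA.

Saturation; I_D = 1.97 mA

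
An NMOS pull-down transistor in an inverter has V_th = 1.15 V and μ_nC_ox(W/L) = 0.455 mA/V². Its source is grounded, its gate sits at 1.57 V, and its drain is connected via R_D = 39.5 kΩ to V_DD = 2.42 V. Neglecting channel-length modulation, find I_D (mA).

I_D = 0.0401 mA

V_GS = V_G = 1.57 V, so V_ov = 1.57 − 1.15 = 0.42 V.
Assume saturation: I_D = ½ k_n V_ov² = 0.5 × 0.455 × 0.42² = 0.0401 mA, giving V_DS = V_DD − I_D R_D = 2.42 − 0.0401 × 39.5 = 0.835 V.
V_DS = 0.835 V ≥ V_ov = 0.42 V, confirming saturation.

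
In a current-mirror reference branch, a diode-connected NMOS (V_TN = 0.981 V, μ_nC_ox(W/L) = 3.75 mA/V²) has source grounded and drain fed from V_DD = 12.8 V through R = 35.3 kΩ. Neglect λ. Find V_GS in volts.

V_GS = 1.40 V

With gate tied to drain, V_GS = V_DS ≥ V_GS − V_TN, so the device is in saturation.
KCL at the drain: ½ k_n (V_GS − V_TN)² = (V_DD − V_GS)/R.
Let x = V_GS − 0.981. Then 66.2 x² + x − 11.82 = 0, giving x = 0.415 V (positive root), so V_GS = 1.4 V.
I_D = (V_DD − V_GS)/R = (12.8 − 1.4) / 35.3 = 0.323 mA.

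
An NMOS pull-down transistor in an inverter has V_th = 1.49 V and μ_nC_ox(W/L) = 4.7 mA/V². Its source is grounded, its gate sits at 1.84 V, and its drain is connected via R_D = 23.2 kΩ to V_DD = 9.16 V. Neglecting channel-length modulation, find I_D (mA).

V_GS = V_G = 1.84 V, so V_ov = 1.84 − 1.49 = 0.35 V.
Assume saturation: I_D = ½ k_n V_ov² = 0.5 × 4.7 × 0.35² = 0.288 mA, giving V_DS = V_DD − I_D R_D = 9.16 − 0.288 × 23.2 = 2.48 V.
V_DS = 2.48 V ≥ V_ov = 0.35 V, confirming saturation.

I_D = 0.288 mA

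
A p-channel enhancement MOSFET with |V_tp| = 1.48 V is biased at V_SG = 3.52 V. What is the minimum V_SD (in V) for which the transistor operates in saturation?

The boundary between triode and saturation is V_SD = V_SG − |V_tp| = V_ov.
V_ov = 3.52 − 1.48 = 2.04 V.

V_SD,sat = 2.04 V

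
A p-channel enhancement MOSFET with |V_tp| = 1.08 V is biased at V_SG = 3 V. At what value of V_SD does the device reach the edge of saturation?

V_SD,sat = 1.92 V

The boundary between triode and saturation is V_SD = V_SG − |V_tp| = V_ov.
V_ov = 3 − 1.08 = 1.92 V.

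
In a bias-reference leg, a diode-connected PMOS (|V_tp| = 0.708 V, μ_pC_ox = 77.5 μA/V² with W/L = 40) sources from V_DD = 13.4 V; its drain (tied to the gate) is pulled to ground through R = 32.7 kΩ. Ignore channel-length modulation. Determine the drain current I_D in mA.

I_D = 0.373 mA

With gate tied to drain, V_SG = V_SD ≥ V_SG − |V_tp|, so the device is in saturation.
k_p = μ_pC_ox · (W/L) = 3.1 mA/V².
KCL at the drain: ½ k_p (V_SG − |V_tp|)² = (V_DD − V_SG)/R.
Let x = V_SG − 0.708. Then 50.7 x² + x − 12.69 = 0, giving x = 0.491 V (positive root), so V_SG = 1.2 V.
I_D = (V_DD − V_SG)/R = (13.4 − 1.2) / 32.7 = 0.373 mA.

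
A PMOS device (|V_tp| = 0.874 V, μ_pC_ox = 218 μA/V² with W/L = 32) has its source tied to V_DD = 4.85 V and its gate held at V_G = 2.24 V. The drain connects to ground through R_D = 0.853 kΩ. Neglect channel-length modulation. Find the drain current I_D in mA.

V_SG = V_DD − V_G = 4.85 − 2.24 = 2.61 V, so V_ov = 2.61 − 0.874 = 1.74 V.
k_p = μ_pC_ox · (W/L) = 6.976 mA/V².
Assume saturation: I_D = ½ k_p V_ov² = 0.5 × 6.976 × 1.74² = 10.5 mA, giving V_SD = V_DD − I_D R_D = 4.85 − 10.5 × 0.853 = -4.12 V.
But -4.12 V < V_ov = 1.74 V, so the device is actually in triode.
In triode I_D = k_p[V_ov V_SD − ½ V_SD²] and I_D = (V_DD − V_SD)/R_D. Equating: 2.98 V_SD² − 11.33 V_SD + 4.85 = 0, giving V_SD = 0.491 V (the root below V_ov).
I_D = (4.85 − 0.491) / 0.853 = 5.11 mA.

I_D = 5.11 mA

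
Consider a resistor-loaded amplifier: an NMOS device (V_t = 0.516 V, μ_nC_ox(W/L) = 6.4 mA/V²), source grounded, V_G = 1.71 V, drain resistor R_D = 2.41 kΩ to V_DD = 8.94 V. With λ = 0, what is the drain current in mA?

V_GS = V_G = 1.71 V, so V_ov = 1.71 − 0.516 = 1.19 V.
Assume saturation: I_D = ½ k_n V_ov² = 0.5 × 6.4 × 1.19² = 4.56 mA, giving V_DS = V_DD − I_D R_D = 8.94 − 4.56 × 2.41 = -2.05 V.
But -2.05 V < V_ov = 1.19 V, so the device is actually in triode.
In triode I_D = k_n[V_ov V_DS − ½ V_DS²] and I_D = (V_DD − V_DS)/R_D. Equating: 7.71 V_DS² − 19.42 V_DS + 8.94 = 0, giving V_DS = 0.607 V (the root below V_ov).
I_D = (8.94 − 0.607) / 2.41 = 3.46 mA.

I_D = 3.46 mA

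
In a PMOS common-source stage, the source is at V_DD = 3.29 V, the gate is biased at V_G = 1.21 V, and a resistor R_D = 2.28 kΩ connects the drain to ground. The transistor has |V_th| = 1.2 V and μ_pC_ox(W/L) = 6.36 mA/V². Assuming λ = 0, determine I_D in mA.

V_SG = V_DD − V_G = 3.29 − 1.21 = 2.08 V, so V_ov = 2.08 − 1.2 = 0.88 V.
Assume saturation: I_D = ½ k_p V_ov² = 0.5 × 6.36 × 0.88² = 2.46 mA, giving V_SD = V_DD − I_D R_D = 3.29 − 2.46 × 2.28 = -2.32 V.
But -2.32 V < V_ov = 0.88 V, so the device is actually in triode.
In triode I_D = k_p[V_ov V_SD − ½ V_SD²] and I_D = (V_DD − V_SD)/R_D. Equating: 7.25 V_SD² − 13.76 V_SD + 3.29 = 0, giving V_SD = 0.281 V (the root below V_ov).
I_D = (3.29 − 0.281) / 2.28 = 1.32 mA.

I_D = 1.32 mA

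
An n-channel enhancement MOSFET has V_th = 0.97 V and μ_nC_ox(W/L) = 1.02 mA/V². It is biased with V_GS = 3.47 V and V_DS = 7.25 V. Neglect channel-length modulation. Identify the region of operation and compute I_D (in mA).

V_ov = V_GS − V_th = 3.47 − 0.97 = 2.5 V.
Since V_DS = 7.25 V ≥ V_ov = 2.5 V, the device is in saturation.
I_D = ½ k_n V_ov² = 0.5 × 1.02 × 2.5² = 3.19 mA.

Saturation; I_D = 3.19 mA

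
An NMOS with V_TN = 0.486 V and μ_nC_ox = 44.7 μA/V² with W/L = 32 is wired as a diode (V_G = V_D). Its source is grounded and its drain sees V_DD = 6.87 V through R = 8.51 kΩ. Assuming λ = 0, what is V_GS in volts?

With gate tied to drain, V_GS = V_DS ≥ V_GS − V_TN, so the device is in saturation.
k_n = μ_nC_ox · (W/L) = 1.43 mA/V².
KCL at the drain: ½ k_n (V_GS − V_TN)² = (V_DD − V_GS)/R.
Let x = V_GS − 0.486. Then 6.09 x² + x − 6.384 = 0, giving x = 0.945 V (positive root), so V_GS = 1.43 V.
I_D = (V_DD − V_GS)/R = (6.87 − 1.43) / 8.51 = 0.639 mA.

V_GS = 1.43 V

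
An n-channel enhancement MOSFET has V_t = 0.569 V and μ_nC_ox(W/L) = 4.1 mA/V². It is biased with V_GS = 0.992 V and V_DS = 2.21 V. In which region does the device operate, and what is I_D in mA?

V_ov = V_GS − V_t = 0.992 − 0.569 = 0.423 V.
Since V_DS = 2.21 V ≥ V_ov = 0.423 V, the device is in saturation.
I_D = ½ k_n V_ov² = 0.5 × 4.1 × 0.423² = 0.367 mA.

Saturation; I_D = 0.367 mA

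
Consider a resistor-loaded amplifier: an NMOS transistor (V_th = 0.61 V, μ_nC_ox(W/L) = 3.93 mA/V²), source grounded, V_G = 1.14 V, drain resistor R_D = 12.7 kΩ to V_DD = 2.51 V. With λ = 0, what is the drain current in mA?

I_D = 0.190 mA

V_GS = V_G = 1.14 V, so V_ov = 1.14 − 0.61 = 0.53 V.
Assume saturation: I_D = ½ k_n V_ov² = 0.5 × 3.93 × 0.53² = 0.552 mA, giving V_DS = V_DD − I_D R_D = 2.51 − 0.552 × 12.7 = -4.5 V.
But -4.5 V < V_ov = 0.53 V, so the device is actually in triode.
In triode I_D = k_n[V_ov V_DS − ½ V_DS²] and I_D = (V_DD − V_DS)/R_D. Equating: 25 V_DS² − 27.45 V_DS + 2.51 = 0, giving V_DS = 0.101 V (the root below V_ov).
I_D = (2.51 − 0.101) / 12.7 = 0.19 mA.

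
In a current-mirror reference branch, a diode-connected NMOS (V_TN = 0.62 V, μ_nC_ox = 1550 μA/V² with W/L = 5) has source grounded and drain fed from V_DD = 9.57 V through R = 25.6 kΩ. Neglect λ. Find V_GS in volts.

V_GS = 0.915 V

With gate tied to drain, V_GS = V_DS ≥ V_GS − V_TN, so the device is in saturation.
k_n = μ_nC_ox · (W/L) = 7.75 mA/V².
KCL at the drain: ½ k_n (V_GS − V_TN)² = (V_DD − V_GS)/R.
Let x = V_GS − 0.62. Then 99.2 x² + x − 8.95 = 0, giving x = 0.295 V (positive root), so V_GS = 0.915 V.
I_D = (V_DD − V_GS)/R = (9.57 − 0.915) / 25.6 = 0.338 mA.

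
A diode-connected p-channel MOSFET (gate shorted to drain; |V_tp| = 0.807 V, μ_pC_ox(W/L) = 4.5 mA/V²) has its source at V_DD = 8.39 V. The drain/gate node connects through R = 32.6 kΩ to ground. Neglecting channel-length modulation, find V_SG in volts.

V_SG = 1.12 V

With gate tied to drain, V_SG = V_SD ≥ V_SG − |V_tp|, so the device is in saturation.
KCL at the drain: ½ k_p (V_SG − |V_tp|)² = (V_DD − V_SG)/R.
Let x = V_SG − 0.807. Then 73.4 x² + x − 7.583 = 0, giving x = 0.315 V (positive root), so V_SG = 1.12 V.
I_D = (V_DD − V_SG)/R = (8.39 − 1.12) / 32.6 = 0.223 mA.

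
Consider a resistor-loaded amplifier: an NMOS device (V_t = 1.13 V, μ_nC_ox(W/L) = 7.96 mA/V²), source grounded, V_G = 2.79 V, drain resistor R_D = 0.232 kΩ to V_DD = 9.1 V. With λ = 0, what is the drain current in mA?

V_GS = V_G = 2.79 V, so V_ov = 2.79 − 1.13 = 1.66 V.
Assume saturation: I_D = ½ k_n V_ov² = 0.5 × 7.96 × 1.66² = 11 mA, giving V_DS = V_DD − I_D R_D = 9.1 − 11 × 0.232 = 6.56 V.
V_DS = 6.56 V ≥ V_ov = 1.66 V, confirming saturation.

I_D = 11.0 mA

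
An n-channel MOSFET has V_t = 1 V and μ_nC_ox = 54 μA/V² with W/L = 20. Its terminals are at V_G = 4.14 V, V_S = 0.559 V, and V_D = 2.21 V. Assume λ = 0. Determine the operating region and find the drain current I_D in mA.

V_GS = V_G − V_S = 4.14 − 0.559 = 3.58 V; V_DS = V_D − V_S = 2.21 − 0.559 = 1.65 V.
k_n = μ_nC_ox · (W/L) = 1.08 mA/V².
V_ov = V_GS − V_t = 3.58 − 1 = 2.58 V.
Since V_DS = 1.65 V < V_ov = 2.58 V, the device is in the triode region.
I_D = k_n [V_ov · V_DS − ½ V_DS²] = 1.08 × [2.58 × 1.65 − 0.5 × 1.65²] = 3.13 mA.

Triode; I_D = 3.13 mA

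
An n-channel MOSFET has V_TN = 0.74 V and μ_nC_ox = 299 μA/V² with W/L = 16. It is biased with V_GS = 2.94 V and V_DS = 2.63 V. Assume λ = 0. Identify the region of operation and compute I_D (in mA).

Saturation; I_D = 11.6 mA

k_n = μ_nC_ox · (W/L) = 4.784 mA/V².
V_ov = V_GS − V_TN = 2.94 − 0.74 = 2.2 V.
Since V_DS = 2.63 V ≥ V_ov = 2.2 V, the device is in saturation.
I_D = ½ k_n V_ov² = 0.5 × 4.784 × 2.2² = 11.6 mA.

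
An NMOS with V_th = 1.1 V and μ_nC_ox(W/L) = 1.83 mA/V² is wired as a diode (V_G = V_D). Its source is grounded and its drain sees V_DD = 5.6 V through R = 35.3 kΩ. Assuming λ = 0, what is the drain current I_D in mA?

With gate tied to drain, V_GS = V_DS ≥ V_GS − V_th, so the device is in saturation.
KCL at the drain: ½ k_n (V_GS − V_th)² = (V_DD − V_GS)/R.
Let x = V_GS − 1.1. Then 32.3 x² + x − 4.5 = 0, giving x = 0.358 V (positive root), so V_GS = 1.46 V.
I_D = (V_DD − V_GS)/R = (5.6 − 1.46) / 35.3 = 0.117 mA.

I_D = 0.117 mA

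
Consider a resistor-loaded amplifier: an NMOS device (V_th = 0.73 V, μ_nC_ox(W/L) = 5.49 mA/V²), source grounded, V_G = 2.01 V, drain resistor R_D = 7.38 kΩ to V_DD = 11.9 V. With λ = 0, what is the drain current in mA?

I_D = 1.58 mA

V_GS = V_G = 2.01 V, so V_ov = 2.01 − 0.73 = 1.28 V.
Assume saturation: I_D = ½ k_n V_ov² = 0.5 × 5.49 × 1.28² = 4.5 mA, giving V_DS = V_DD − I_D R_D = 11.9 − 4.5 × 7.38 = -21.3 V.
But -21.3 V < V_ov = 1.28 V, so the device is actually in triode.
In triode I_D = k_n[V_ov V_DS − ½ V_DS²] and I_D = (V_DD − V_DS)/R_D. Equating: 20.3 V_DS² − 52.86 V_DS + 11.9 = 0, giving V_DS = 0.249 V (the root below V_ov).
I_D = (11.9 − 0.249) / 7.38 = 1.58 mA.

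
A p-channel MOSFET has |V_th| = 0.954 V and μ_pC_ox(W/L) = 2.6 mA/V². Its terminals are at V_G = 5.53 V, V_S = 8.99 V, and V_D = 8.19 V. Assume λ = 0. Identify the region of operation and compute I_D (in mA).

Triode; I_D = 4.38 mA

V_SG = V_S − V_G = 8.99 − 5.53 = 3.46 V; V_SD = V_S − V_D = 8.99 − 8.19 = 0.8 V.
V_ov = V_SG − |V_th| = 3.46 − 0.954 = 2.51 V.
Since V_SD = 0.8 V < V_ov = 2.51 V, the device is in the triode region.
I_D = k_p [V_ov · V_SD − ½ V_SD²] = 2.6 × [2.51 × 0.8 − 0.5 × 0.8²] = 4.38 mA.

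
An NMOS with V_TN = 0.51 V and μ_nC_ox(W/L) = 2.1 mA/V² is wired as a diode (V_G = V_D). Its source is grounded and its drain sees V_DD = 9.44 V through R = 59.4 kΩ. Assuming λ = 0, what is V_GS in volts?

V_GS = 0.880 V

With gate tied to drain, V_GS = V_DS ≥ V_GS − V_TN, so the device is in saturation.
KCL at the drain: ½ k_n (V_GS − V_TN)² = (V_DD − V_GS)/R.
Let x = V_GS − 0.51. Then 62.4 x² + x − 8.93 = 0, giving x = 0.37 V (positive root), so V_GS = 0.88 V.
I_D = (V_DD − V_GS)/R = (9.44 − 0.88) / 59.4 = 0.144 mA.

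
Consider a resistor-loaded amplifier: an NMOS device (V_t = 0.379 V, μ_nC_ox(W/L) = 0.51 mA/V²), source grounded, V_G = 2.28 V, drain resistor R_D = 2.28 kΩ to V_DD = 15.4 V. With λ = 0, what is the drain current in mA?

I_D = 0.922 mA

V_GS = V_G = 2.28 V, so V_ov = 2.28 − 0.379 = 1.9 V.
Assume saturation: I_D = ½ k_n V_ov² = 0.5 × 0.51 × 1.9² = 0.922 mA, giving V_DS = V_DD − I_D R_D = 15.4 − 0.922 × 2.28 = 13.3 V.
V_DS = 13.3 V ≥ V_ov = 1.9 V, confirming saturation.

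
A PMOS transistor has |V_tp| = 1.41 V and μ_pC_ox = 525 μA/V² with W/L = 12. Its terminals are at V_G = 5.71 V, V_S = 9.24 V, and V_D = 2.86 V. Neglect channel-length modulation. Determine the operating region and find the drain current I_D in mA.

V_SG = V_S − V_G = 9.24 − 5.71 = 3.53 V; V_SD = V_S − V_D = 9.24 − 2.86 = 6.38 V.
k_p = μ_pC_ox · (W/L) = 6.3 mA/V².
V_ov = V_SG − |V_tp| = 3.53 − 1.41 = 2.12 V.
Since V_SD = 6.38 V ≥ V_ov = 2.12 V, the device is in saturation.
I_D = ½ k_p V_ov² = 0.5 × 6.3 × 2.12² = 14.2 mA.

Saturation; I_D = 14.2 mA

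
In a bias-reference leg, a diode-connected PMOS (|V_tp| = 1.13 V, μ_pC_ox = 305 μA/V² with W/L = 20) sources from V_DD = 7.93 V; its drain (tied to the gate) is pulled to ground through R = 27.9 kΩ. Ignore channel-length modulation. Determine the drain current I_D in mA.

I_D = 0.234 mA

With gate tied to drain, V_SG = V_SD ≥ V_SG − |V_tp|, so the device is in saturation.
k_p = μ_pC_ox · (W/L) = 6.1 mA/V².
KCL at the drain: ½ k_p (V_SG − |V_tp|)² = (V_DD − V_SG)/R.
Let x = V_SG − 1.13. Then 85.1 x² + x − 6.8 = 0, giving x = 0.277 V (positive root), so V_SG = 1.41 V.
I_D = (V_DD − V_SG)/R = (7.93 − 1.41) / 27.9 = 0.234 mA.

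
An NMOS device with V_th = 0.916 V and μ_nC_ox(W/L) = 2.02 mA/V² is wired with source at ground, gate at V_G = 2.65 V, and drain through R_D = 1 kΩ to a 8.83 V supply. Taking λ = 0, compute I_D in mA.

V_GS = V_G = 2.65 V, so V_ov = 2.65 − 0.916 = 1.73 V.
Assume saturation: I_D = ½ k_n V_ov² = 0.5 × 2.02 × 1.73² = 3.04 mA, giving V_DS = V_DD − I_D R_D = 8.83 − 3.04 × 1 = 5.79 V.
V_DS = 5.79 V ≥ V_ov = 1.73 V, confirming saturation.

I_D = 3.04 mA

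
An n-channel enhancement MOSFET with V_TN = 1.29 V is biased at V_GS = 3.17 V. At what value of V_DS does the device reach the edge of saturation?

V_DS,sat = 1.88 V

The boundary between triode and saturation is V_DS = V_GS − V_TN = V_ov.
V_ov = 3.17 − 1.29 = 1.88 V.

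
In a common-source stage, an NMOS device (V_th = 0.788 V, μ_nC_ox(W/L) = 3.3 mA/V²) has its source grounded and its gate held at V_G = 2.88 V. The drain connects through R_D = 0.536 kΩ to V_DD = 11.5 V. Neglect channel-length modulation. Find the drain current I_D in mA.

V_GS = V_G = 2.88 V, so V_ov = 2.88 − 0.788 = 2.09 V.
Assume saturation: I_D = ½ k_n V_ov² = 0.5 × 3.3 × 2.09² = 7.22 mA, giving V_DS = V_DD − I_D R_D = 11.5 − 7.22 × 0.536 = 7.63 V.
V_DS = 7.63 V ≥ V_ov = 2.09 V, confirming saturation.

I_D = 7.22 mA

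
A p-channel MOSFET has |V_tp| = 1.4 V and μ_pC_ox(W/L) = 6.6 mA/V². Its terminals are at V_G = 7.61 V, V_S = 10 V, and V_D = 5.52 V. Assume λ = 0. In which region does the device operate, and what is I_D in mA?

Saturation; I_D = 3.23 mA

V_SG = V_S − V_G = 10 − 7.61 = 2.39 V; V_SD = V_S − V_D = 10 − 5.52 = 4.48 V.
V_ov = V_SG − |V_tp| = 2.39 − 1.4 = 0.99 V.
Since V_SD = 4.48 V ≥ V_ov = 0.99 V, the device is in saturation.
I_D = ½ k_p V_ov² = 0.5 × 6.6 × 0.99² = 3.23 mA.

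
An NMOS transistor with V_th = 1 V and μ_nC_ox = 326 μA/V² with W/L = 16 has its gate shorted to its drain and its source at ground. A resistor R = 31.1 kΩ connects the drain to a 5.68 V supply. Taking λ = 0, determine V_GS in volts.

With gate tied to drain, V_GS = V_DS ≥ V_GS − V_th, so the device is in saturation.
k_n = μ_nC_ox · (W/L) = 5.216 mA/V².
KCL at the drain: ½ k_n (V_GS − V_th)² = (V_DD − V_GS)/R.
Let x = V_GS − 1. Then 81.1 x² + x − 4.68 = 0, giving x = 0.234 V (positive root), so V_GS = 1.23 V.
I_D = (V_DD − V_GS)/R = (5.68 − 1.23) / 31.1 = 0.143 mA.

V_GS = 1.23 V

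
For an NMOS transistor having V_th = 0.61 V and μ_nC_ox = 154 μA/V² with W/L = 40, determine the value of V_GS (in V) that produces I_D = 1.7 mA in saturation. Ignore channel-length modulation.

V_GS = 1.35 V

k_n = μ_nC_ox · (W/L) = 6.16 mA/V².
In saturation I_D = ½ k_n (V_GS − V_th)², so V_GS − V_th = √(2 I_D / k_n) = √(2 × 1.7 / 6.16) = 0.743 V.
V_GS = 0.61 + 0.743 = 1.35 V.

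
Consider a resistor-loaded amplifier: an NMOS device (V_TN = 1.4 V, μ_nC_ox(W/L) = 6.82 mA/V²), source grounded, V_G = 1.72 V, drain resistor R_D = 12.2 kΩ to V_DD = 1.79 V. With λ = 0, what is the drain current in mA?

I_D = 0.141 mA

V_GS = V_G = 1.72 V, so V_ov = 1.72 − 1.4 = 0.32 V.
Assume saturation: I_D = ½ k_n V_ov² = 0.5 × 6.82 × 0.32² = 0.349 mA, giving V_DS = V_DD − I_D R_D = 1.79 − 0.349 × 12.2 = -2.47 V.
But -2.47 V < V_ov = 0.32 V, so the device is actually in triode.
In triode I_D = k_n[V_ov V_DS − ½ V_DS²] and I_D = (V_DD − V_DS)/R_D. Equating: 41.6 V_DS² − 27.63 V_DS + 1.79 = 0, giving V_DS = 0.0728 V (the root below V_ov).
I_D = (1.79 − 0.0728) / 12.2 = 0.141 mA.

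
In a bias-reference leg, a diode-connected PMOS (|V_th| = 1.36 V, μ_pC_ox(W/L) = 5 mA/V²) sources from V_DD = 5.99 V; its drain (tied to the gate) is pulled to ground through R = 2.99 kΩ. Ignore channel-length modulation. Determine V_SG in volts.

With gate tied to drain, V_SG = V_SD ≥ V_SG − |V_th|, so the device is in saturation.
KCL at the drain: ½ k_p (V_SG − |V_th|)² = (V_DD − V_SG)/R.
Let x = V_SG − 1.36. Then 7.48 x² + x − 4.63 = 0, giving x = 0.723 V (positive root), so V_SG = 2.08 V.
I_D = (V_DD − V_SG)/R = (5.99 − 2.08) / 2.99 = 1.31 mA.

V_SG = 2.08 V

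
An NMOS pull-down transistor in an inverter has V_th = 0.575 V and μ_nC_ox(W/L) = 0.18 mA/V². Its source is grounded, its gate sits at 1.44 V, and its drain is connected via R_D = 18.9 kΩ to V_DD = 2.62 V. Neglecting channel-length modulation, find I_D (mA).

I_D = 0.0673 mA

V_GS = V_G = 1.44 V, so V_ov = 1.44 − 0.575 = 0.865 V.
Assume saturation: I_D = ½ k_n V_ov² = 0.5 × 0.18 × 0.865² = 0.0673 mA, giving V_DS = V_DD − I_D R_D = 2.62 − 0.0673 × 18.9 = 1.35 V.
V_DS = 1.35 V ≥ V_ov = 0.865 V, confirming saturation.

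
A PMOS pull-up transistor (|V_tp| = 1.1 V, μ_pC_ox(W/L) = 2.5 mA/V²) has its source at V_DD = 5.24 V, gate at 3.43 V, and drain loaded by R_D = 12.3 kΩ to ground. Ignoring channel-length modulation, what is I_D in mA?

I_D = 0.403 mA

V_SG = V_DD − V_G = 5.24 − 3.43 = 1.81 V, so V_ov = 1.81 − 1.1 = 0.71 V.
Assume saturation: I_D = ½ k_p V_ov² = 0.5 × 2.5 × 0.71² = 0.63 mA, giving V_SD = V_DD − I_D R_D = 5.24 − 0.63 × 12.3 = -2.51 V.
But -2.51 V < V_ov = 0.71 V, so the device is actually in triode.
In triode I_D = k_p[V_ov V_SD − ½ V_SD²] and I_D = (V_DD − V_SD)/R_D. Equating: 15.4 V_SD² − 22.83 V_SD + 5.24 = 0, giving V_SD = 0.284 V (the root below V_ov).
I_D = (5.24 − 0.284) / 12.3 = 0.403 mA.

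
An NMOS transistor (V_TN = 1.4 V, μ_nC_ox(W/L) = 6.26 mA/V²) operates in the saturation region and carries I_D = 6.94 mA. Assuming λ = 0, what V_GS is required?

In saturation I_D = ½ k_n (V_GS − V_TN)², so V_GS − V_TN = √(2 I_D / k_n) = √(2 × 6.94 / 6.26) = 1.49 V.
V_GS = 1.4 + 1.49 = 2.89 V.

V_GS = 2.89 V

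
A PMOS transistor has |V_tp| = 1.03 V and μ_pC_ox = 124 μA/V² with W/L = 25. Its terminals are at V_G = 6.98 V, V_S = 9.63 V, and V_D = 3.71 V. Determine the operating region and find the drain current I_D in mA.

V_SG = V_S − V_G = 9.63 − 6.98 = 2.65 V; V_SD = V_S − V_D = 9.63 − 3.71 = 5.92 V.
k_p = μ_pC_ox · (W/L) = 3.1 mA/V².
V_ov = V_SG − |V_tp| = 2.65 − 1.03 = 1.62 V.
Since V_SD = 5.92 V ≥ V_ov = 1.62 V, the device is in saturation.
I_D = ½ k_p V_ov² = 0.5 × 3.1 × 1.62² = 4.07 mA.

Saturation; I_D = 4.07 mA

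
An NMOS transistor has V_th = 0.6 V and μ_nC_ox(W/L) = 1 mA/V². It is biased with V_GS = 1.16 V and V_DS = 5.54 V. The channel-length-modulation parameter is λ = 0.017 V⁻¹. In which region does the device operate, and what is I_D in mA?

Saturation; I_D = 0.172 mA

V_ov = V_GS − V_th = 1.16 − 0.6 = 0.56 V.
Since V_DS = 5.54 V ≥ V_ov = 0.56 V, the device is in saturation.
I_D = ½ k_n V_ov² (1 + λ V_DS) = 0.5 × 1 × 0.56² × (1 + 0.017 × 5.54) = 0.172 mA.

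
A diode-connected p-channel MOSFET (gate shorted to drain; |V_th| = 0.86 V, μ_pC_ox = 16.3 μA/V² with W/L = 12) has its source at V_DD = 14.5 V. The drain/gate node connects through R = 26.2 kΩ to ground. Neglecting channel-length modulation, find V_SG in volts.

With gate tied to drain, V_SG = V_SD ≥ V_SG − |V_th|, so the device is in saturation.
k_p = μ_pC_ox · (W/L) = 0.1956 mA/V².
KCL at the drain: ½ k_p (V_SG − |V_th|)² = (V_DD − V_SG)/R.
Let x = V_SG − 0.86. Then 2.56 x² + x − 13.64 = 0, giving x = 2.12 V (positive root), so V_SG = 2.98 V.
I_D = (V_DD − V_SG)/R = (14.5 − 2.98) / 26.2 = 0.44 mA.

V_SG = 2.98 V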